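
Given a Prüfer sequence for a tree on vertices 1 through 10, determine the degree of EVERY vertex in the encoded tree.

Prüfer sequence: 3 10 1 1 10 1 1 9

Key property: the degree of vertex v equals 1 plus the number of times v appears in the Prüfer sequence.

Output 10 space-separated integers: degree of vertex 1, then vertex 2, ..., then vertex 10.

Answer: 5 1 2 1 1 1 1 1 2 3

Derivation:
p_1 = 3: count[3] becomes 1
p_2 = 10: count[10] becomes 1
p_3 = 1: count[1] becomes 1
p_4 = 1: count[1] becomes 2
p_5 = 10: count[10] becomes 2
p_6 = 1: count[1] becomes 3
p_7 = 1: count[1] becomes 4
p_8 = 9: count[9] becomes 1
Degrees (1 + count): deg[1]=1+4=5, deg[2]=1+0=1, deg[3]=1+1=2, deg[4]=1+0=1, deg[5]=1+0=1, deg[6]=1+0=1, deg[7]=1+0=1, deg[8]=1+0=1, deg[9]=1+1=2, deg[10]=1+2=3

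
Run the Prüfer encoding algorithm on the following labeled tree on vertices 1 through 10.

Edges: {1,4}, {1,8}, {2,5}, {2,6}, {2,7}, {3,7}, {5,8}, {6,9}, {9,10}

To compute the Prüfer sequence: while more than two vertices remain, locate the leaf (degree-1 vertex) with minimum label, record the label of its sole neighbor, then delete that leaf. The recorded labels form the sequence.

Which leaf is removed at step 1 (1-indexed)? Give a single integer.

Step 1: current leaves = {3,4,10}. Remove leaf 3 (neighbor: 7).

Answer: 3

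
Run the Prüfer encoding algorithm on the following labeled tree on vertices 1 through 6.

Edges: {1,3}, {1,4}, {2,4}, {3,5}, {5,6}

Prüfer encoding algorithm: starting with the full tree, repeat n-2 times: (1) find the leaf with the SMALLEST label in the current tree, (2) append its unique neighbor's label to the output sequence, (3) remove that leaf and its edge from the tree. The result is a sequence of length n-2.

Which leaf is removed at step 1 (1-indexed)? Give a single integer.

Answer: 2

Derivation:
Step 1: current leaves = {2,6}. Remove leaf 2 (neighbor: 4).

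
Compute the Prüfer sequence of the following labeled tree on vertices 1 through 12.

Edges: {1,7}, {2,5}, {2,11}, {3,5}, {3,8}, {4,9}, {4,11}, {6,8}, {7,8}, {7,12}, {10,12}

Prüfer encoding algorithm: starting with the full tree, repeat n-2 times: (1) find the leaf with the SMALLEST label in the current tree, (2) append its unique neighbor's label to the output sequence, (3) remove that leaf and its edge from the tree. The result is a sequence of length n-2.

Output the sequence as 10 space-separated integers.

Answer: 7 8 4 11 12 2 5 3 8 7

Derivation:
Step 1: leaves = {1,6,9,10}. Remove smallest leaf 1, emit neighbor 7.
Step 2: leaves = {6,9,10}. Remove smallest leaf 6, emit neighbor 8.
Step 3: leaves = {9,10}. Remove smallest leaf 9, emit neighbor 4.
Step 4: leaves = {4,10}. Remove smallest leaf 4, emit neighbor 11.
Step 5: leaves = {10,11}. Remove smallest leaf 10, emit neighbor 12.
Step 6: leaves = {11,12}. Remove smallest leaf 11, emit neighbor 2.
Step 7: leaves = {2,12}. Remove smallest leaf 2, emit neighbor 5.
Step 8: leaves = {5,12}. Remove smallest leaf 5, emit neighbor 3.
Step 9: leaves = {3,12}. Remove smallest leaf 3, emit neighbor 8.
Step 10: leaves = {8,12}. Remove smallest leaf 8, emit neighbor 7.
Done: 2 vertices remain (7, 12). Sequence = [7 8 4 11 12 2 5 3 8 7]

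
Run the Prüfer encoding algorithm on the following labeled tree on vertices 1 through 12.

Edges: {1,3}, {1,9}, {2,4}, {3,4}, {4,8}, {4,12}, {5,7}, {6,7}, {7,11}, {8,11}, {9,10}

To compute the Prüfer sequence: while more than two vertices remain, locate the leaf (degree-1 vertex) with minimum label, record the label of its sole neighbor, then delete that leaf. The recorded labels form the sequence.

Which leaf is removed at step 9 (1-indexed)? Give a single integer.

Step 1: current leaves = {2,5,6,10,12}. Remove leaf 2 (neighbor: 4).
Step 2: current leaves = {5,6,10,12}. Remove leaf 5 (neighbor: 7).
Step 3: current leaves = {6,10,12}. Remove leaf 6 (neighbor: 7).
Step 4: current leaves = {7,10,12}. Remove leaf 7 (neighbor: 11).
Step 5: current leaves = {10,11,12}. Remove leaf 10 (neighbor: 9).
Step 6: current leaves = {9,11,12}. Remove leaf 9 (neighbor: 1).
Step 7: current leaves = {1,11,12}. Remove leaf 1 (neighbor: 3).
Step 8: current leaves = {3,11,12}. Remove leaf 3 (neighbor: 4).
Step 9: current leaves = {11,12}. Remove leaf 11 (neighbor: 8).

Answer: 11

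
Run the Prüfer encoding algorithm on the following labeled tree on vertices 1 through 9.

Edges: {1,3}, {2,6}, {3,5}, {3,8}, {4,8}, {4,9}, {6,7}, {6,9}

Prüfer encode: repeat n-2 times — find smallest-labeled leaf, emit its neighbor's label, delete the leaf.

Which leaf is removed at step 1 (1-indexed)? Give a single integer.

Step 1: current leaves = {1,2,5,7}. Remove leaf 1 (neighbor: 3).

Answer: 1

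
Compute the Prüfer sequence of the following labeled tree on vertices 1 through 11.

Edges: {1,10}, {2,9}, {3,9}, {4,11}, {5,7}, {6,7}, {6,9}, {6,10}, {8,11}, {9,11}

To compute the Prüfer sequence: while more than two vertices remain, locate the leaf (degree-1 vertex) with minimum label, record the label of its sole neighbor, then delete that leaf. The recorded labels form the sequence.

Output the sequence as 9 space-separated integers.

Step 1: leaves = {1,2,3,4,5,8}. Remove smallest leaf 1, emit neighbor 10.
Step 2: leaves = {2,3,4,5,8,10}. Remove smallest leaf 2, emit neighbor 9.
Step 3: leaves = {3,4,5,8,10}. Remove smallest leaf 3, emit neighbor 9.
Step 4: leaves = {4,5,8,10}. Remove smallest leaf 4, emit neighbor 11.
Step 5: leaves = {5,8,10}. Remove smallest leaf 5, emit neighbor 7.
Step 6: leaves = {7,8,10}. Remove smallest leaf 7, emit neighbor 6.
Step 7: leaves = {8,10}. Remove smallest leaf 8, emit neighbor 11.
Step 8: leaves = {10,11}. Remove smallest leaf 10, emit neighbor 6.
Step 9: leaves = {6,11}. Remove smallest leaf 6, emit neighbor 9.
Done: 2 vertices remain (9, 11). Sequence = [10 9 9 11 7 6 11 6 9]

Answer: 10 9 9 11 7 6 11 6 9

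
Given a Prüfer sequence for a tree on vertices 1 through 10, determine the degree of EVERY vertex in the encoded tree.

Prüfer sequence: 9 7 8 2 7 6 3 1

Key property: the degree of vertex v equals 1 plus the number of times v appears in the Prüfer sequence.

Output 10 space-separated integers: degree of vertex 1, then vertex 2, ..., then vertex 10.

Answer: 2 2 2 1 1 2 3 2 2 1

Derivation:
p_1 = 9: count[9] becomes 1
p_2 = 7: count[7] becomes 1
p_3 = 8: count[8] becomes 1
p_4 = 2: count[2] becomes 1
p_5 = 7: count[7] becomes 2
p_6 = 6: count[6] becomes 1
p_7 = 3: count[3] becomes 1
p_8 = 1: count[1] becomes 1
Degrees (1 + count): deg[1]=1+1=2, deg[2]=1+1=2, deg[3]=1+1=2, deg[4]=1+0=1, deg[5]=1+0=1, deg[6]=1+1=2, deg[7]=1+2=3, deg[8]=1+1=2, deg[9]=1+1=2, deg[10]=1+0=1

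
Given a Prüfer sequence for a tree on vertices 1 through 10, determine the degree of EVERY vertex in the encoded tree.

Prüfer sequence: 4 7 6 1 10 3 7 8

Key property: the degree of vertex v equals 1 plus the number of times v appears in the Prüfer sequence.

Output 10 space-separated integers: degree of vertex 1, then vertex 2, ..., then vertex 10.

p_1 = 4: count[4] becomes 1
p_2 = 7: count[7] becomes 1
p_3 = 6: count[6] becomes 1
p_4 = 1: count[1] becomes 1
p_5 = 10: count[10] becomes 1
p_6 = 3: count[3] becomes 1
p_7 = 7: count[7] becomes 2
p_8 = 8: count[8] becomes 1
Degrees (1 + count): deg[1]=1+1=2, deg[2]=1+0=1, deg[3]=1+1=2, deg[4]=1+1=2, deg[5]=1+0=1, deg[6]=1+1=2, deg[7]=1+2=3, deg[8]=1+1=2, deg[9]=1+0=1, deg[10]=1+1=2

Answer: 2 1 2 2 1 2 3 2 1 2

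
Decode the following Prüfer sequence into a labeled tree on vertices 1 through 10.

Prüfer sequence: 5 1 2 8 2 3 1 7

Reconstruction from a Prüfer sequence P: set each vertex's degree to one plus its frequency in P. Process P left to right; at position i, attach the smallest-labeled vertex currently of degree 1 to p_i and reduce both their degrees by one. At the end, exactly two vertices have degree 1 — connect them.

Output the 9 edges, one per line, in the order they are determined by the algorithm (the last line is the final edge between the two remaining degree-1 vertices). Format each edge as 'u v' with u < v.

Answer: 4 5
1 5
2 6
8 9
2 8
2 3
1 3
1 7
7 10

Derivation:
Initial degrees: {1:3, 2:3, 3:2, 4:1, 5:2, 6:1, 7:2, 8:2, 9:1, 10:1}
Step 1: smallest deg-1 vertex = 4, p_1 = 5. Add edge {4,5}. Now deg[4]=0, deg[5]=1.
Step 2: smallest deg-1 vertex = 5, p_2 = 1. Add edge {1,5}. Now deg[5]=0, deg[1]=2.
Step 3: smallest deg-1 vertex = 6, p_3 = 2. Add edge {2,6}. Now deg[6]=0, deg[2]=2.
Step 4: smallest deg-1 vertex = 9, p_4 = 8. Add edge {8,9}. Now deg[9]=0, deg[8]=1.
Step 5: smallest deg-1 vertex = 8, p_5 = 2. Add edge {2,8}. Now deg[8]=0, deg[2]=1.
Step 6: smallest deg-1 vertex = 2, p_6 = 3. Add edge {2,3}. Now deg[2]=0, deg[3]=1.
Step 7: smallest deg-1 vertex = 3, p_7 = 1. Add edge {1,3}. Now deg[3]=0, deg[1]=1.
Step 8: smallest deg-1 vertex = 1, p_8 = 7. Add edge {1,7}. Now deg[1]=0, deg[7]=1.
Final: two remaining deg-1 vertices are 7, 10. Add edge {7,10}.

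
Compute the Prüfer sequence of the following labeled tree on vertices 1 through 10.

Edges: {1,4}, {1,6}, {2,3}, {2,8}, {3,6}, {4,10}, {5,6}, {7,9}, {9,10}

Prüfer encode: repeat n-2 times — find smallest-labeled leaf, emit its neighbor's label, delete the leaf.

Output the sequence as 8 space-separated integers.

Step 1: leaves = {5,7,8}. Remove smallest leaf 5, emit neighbor 6.
Step 2: leaves = {7,8}. Remove smallest leaf 7, emit neighbor 9.
Step 3: leaves = {8,9}. Remove smallest leaf 8, emit neighbor 2.
Step 4: leaves = {2,9}. Remove smallest leaf 2, emit neighbor 3.
Step 5: leaves = {3,9}. Remove smallest leaf 3, emit neighbor 6.
Step 6: leaves = {6,9}. Remove smallest leaf 6, emit neighbor 1.
Step 7: leaves = {1,9}. Remove smallest leaf 1, emit neighbor 4.
Step 8: leaves = {4,9}. Remove smallest leaf 4, emit neighbor 10.
Done: 2 vertices remain (9, 10). Sequence = [6 9 2 3 6 1 4 10]

Answer: 6 9 2 3 6 1 4 10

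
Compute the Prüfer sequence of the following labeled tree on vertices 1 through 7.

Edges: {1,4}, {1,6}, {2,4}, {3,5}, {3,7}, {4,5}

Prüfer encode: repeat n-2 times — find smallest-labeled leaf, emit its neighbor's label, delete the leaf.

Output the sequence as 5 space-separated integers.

Step 1: leaves = {2,6,7}. Remove smallest leaf 2, emit neighbor 4.
Step 2: leaves = {6,7}. Remove smallest leaf 6, emit neighbor 1.
Step 3: leaves = {1,7}. Remove smallest leaf 1, emit neighbor 4.
Step 4: leaves = {4,7}. Remove smallest leaf 4, emit neighbor 5.
Step 5: leaves = {5,7}. Remove smallest leaf 5, emit neighbor 3.
Done: 2 vertices remain (3, 7). Sequence = [4 1 4 5 3]

Answer: 4 1 4 5 3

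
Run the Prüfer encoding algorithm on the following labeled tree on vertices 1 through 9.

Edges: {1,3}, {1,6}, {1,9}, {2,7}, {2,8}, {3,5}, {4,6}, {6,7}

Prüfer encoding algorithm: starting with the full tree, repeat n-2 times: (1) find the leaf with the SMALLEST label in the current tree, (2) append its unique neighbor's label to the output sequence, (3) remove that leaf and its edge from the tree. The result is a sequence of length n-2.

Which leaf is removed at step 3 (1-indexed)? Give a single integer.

Step 1: current leaves = {4,5,8,9}. Remove leaf 4 (neighbor: 6).
Step 2: current leaves = {5,8,9}. Remove leaf 5 (neighbor: 3).
Step 3: current leaves = {3,8,9}. Remove leaf 3 (neighbor: 1).

Answer: 3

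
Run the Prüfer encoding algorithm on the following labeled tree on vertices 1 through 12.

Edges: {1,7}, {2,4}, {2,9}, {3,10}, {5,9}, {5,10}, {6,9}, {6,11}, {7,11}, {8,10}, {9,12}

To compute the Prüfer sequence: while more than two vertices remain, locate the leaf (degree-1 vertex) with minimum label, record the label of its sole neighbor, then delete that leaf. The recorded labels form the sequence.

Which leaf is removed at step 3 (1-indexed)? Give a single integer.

Step 1: current leaves = {1,3,4,8,12}. Remove leaf 1 (neighbor: 7).
Step 2: current leaves = {3,4,7,8,12}. Remove leaf 3 (neighbor: 10).
Step 3: current leaves = {4,7,8,12}. Remove leaf 4 (neighbor: 2).

Answer: 4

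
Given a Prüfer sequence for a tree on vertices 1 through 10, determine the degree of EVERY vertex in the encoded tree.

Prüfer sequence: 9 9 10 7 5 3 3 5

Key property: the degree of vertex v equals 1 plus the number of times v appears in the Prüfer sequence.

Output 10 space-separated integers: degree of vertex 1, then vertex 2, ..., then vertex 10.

p_1 = 9: count[9] becomes 1
p_2 = 9: count[9] becomes 2
p_3 = 10: count[10] becomes 1
p_4 = 7: count[7] becomes 1
p_5 = 5: count[5] becomes 1
p_6 = 3: count[3] becomes 1
p_7 = 3: count[3] becomes 2
p_8 = 5: count[5] becomes 2
Degrees (1 + count): deg[1]=1+0=1, deg[2]=1+0=1, deg[3]=1+2=3, deg[4]=1+0=1, deg[5]=1+2=3, deg[6]=1+0=1, deg[7]=1+1=2, deg[8]=1+0=1, deg[9]=1+2=3, deg[10]=1+1=2

Answer: 1 1 3 1 3 1 2 1 3 2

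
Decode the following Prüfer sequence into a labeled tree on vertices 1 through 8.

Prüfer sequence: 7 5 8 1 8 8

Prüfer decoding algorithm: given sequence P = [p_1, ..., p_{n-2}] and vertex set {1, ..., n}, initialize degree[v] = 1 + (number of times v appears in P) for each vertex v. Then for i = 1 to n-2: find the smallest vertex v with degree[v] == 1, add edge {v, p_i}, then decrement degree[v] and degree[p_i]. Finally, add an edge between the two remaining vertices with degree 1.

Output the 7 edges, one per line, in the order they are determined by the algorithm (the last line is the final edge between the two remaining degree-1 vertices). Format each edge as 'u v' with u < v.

Answer: 2 7
3 5
4 8
1 5
1 8
6 8
7 8

Derivation:
Initial degrees: {1:2, 2:1, 3:1, 4:1, 5:2, 6:1, 7:2, 8:4}
Step 1: smallest deg-1 vertex = 2, p_1 = 7. Add edge {2,7}. Now deg[2]=0, deg[7]=1.
Step 2: smallest deg-1 vertex = 3, p_2 = 5. Add edge {3,5}. Now deg[3]=0, deg[5]=1.
Step 3: smallest deg-1 vertex = 4, p_3 = 8. Add edge {4,8}. Now deg[4]=0, deg[8]=3.
Step 4: smallest deg-1 vertex = 5, p_4 = 1. Add edge {1,5}. Now deg[5]=0, deg[1]=1.
Step 5: smallest deg-1 vertex = 1, p_5 = 8. Add edge {1,8}. Now deg[1]=0, deg[8]=2.
Step 6: smallest deg-1 vertex = 6, p_6 = 8. Add edge {6,8}. Now deg[6]=0, deg[8]=1.
Final: two remaining deg-1 vertices are 7, 8. Add edge {7,8}.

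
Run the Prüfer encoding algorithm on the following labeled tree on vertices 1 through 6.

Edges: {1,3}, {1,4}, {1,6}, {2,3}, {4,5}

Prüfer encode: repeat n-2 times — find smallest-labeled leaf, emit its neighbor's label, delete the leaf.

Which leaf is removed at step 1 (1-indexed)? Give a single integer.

Step 1: current leaves = {2,5,6}. Remove leaf 2 (neighbor: 3).

Answer: 2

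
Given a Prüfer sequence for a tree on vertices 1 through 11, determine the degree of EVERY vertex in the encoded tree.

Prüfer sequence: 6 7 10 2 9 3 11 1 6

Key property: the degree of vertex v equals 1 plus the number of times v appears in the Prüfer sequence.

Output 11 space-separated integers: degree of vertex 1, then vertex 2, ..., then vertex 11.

p_1 = 6: count[6] becomes 1
p_2 = 7: count[7] becomes 1
p_3 = 10: count[10] becomes 1
p_4 = 2: count[2] becomes 1
p_5 = 9: count[9] becomes 1
p_6 = 3: count[3] becomes 1
p_7 = 11: count[11] becomes 1
p_8 = 1: count[1] becomes 1
p_9 = 6: count[6] becomes 2
Degrees (1 + count): deg[1]=1+1=2, deg[2]=1+1=2, deg[3]=1+1=2, deg[4]=1+0=1, deg[5]=1+0=1, deg[6]=1+2=3, deg[7]=1+1=2, deg[8]=1+0=1, deg[9]=1+1=2, deg[10]=1+1=2, deg[11]=1+1=2

Answer: 2 2 2 1 1 3 2 1 2 2 2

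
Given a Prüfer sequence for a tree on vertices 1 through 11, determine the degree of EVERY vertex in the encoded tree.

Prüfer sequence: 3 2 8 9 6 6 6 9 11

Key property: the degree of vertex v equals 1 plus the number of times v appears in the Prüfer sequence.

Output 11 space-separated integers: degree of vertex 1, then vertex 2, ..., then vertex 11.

Answer: 1 2 2 1 1 4 1 2 3 1 2

Derivation:
p_1 = 3: count[3] becomes 1
p_2 = 2: count[2] becomes 1
p_3 = 8: count[8] becomes 1
p_4 = 9: count[9] becomes 1
p_5 = 6: count[6] becomes 1
p_6 = 6: count[6] becomes 2
p_7 = 6: count[6] becomes 3
p_8 = 9: count[9] becomes 2
p_9 = 11: count[11] becomes 1
Degrees (1 + count): deg[1]=1+0=1, deg[2]=1+1=2, deg[3]=1+1=2, deg[4]=1+0=1, deg[5]=1+0=1, deg[6]=1+3=4, deg[7]=1+0=1, deg[8]=1+1=2, deg[9]=1+2=3, deg[10]=1+0=1, deg[11]=1+1=2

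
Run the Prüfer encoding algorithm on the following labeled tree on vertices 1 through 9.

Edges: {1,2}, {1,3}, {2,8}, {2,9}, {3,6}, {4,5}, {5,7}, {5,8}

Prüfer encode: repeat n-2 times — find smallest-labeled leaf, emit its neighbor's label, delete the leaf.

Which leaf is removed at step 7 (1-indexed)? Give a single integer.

Answer: 8

Derivation:
Step 1: current leaves = {4,6,7,9}. Remove leaf 4 (neighbor: 5).
Step 2: current leaves = {6,7,9}. Remove leaf 6 (neighbor: 3).
Step 3: current leaves = {3,7,9}. Remove leaf 3 (neighbor: 1).
Step 4: current leaves = {1,7,9}. Remove leaf 1 (neighbor: 2).
Step 5: current leaves = {7,9}. Remove leaf 7 (neighbor: 5).
Step 6: current leaves = {5,9}. Remove leaf 5 (neighbor: 8).
Step 7: current leaves = {8,9}. Remove leaf 8 (neighbor: 2).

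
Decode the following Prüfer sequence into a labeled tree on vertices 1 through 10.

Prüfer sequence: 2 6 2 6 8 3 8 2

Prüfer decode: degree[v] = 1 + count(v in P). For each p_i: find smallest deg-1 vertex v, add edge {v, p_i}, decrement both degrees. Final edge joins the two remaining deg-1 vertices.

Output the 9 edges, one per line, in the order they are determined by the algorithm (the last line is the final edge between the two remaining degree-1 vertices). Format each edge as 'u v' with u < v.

Answer: 1 2
4 6
2 5
6 7
6 8
3 9
3 8
2 8
2 10

Derivation:
Initial degrees: {1:1, 2:4, 3:2, 4:1, 5:1, 6:3, 7:1, 8:3, 9:1, 10:1}
Step 1: smallest deg-1 vertex = 1, p_1 = 2. Add edge {1,2}. Now deg[1]=0, deg[2]=3.
Step 2: smallest deg-1 vertex = 4, p_2 = 6. Add edge {4,6}. Now deg[4]=0, deg[6]=2.
Step 3: smallest deg-1 vertex = 5, p_3 = 2. Add edge {2,5}. Now deg[5]=0, deg[2]=2.
Step 4: smallest deg-1 vertex = 7, p_4 = 6. Add edge {6,7}. Now deg[7]=0, deg[6]=1.
Step 5: smallest deg-1 vertex = 6, p_5 = 8. Add edge {6,8}. Now deg[6]=0, deg[8]=2.
Step 6: smallest deg-1 vertex = 9, p_6 = 3. Add edge {3,9}. Now deg[9]=0, deg[3]=1.
Step 7: smallest deg-1 vertex = 3, p_7 = 8. Add edge {3,8}. Now deg[3]=0, deg[8]=1.
Step 8: smallest deg-1 vertex = 8, p_8 = 2. Add edge {2,8}. Now deg[8]=0, deg[2]=1.
Final: two remaining deg-1 vertices are 2, 10. Add edge {2,10}.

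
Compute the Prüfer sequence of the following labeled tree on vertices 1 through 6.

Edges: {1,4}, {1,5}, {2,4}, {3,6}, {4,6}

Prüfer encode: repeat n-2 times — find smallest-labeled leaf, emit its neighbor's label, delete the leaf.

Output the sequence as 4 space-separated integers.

Step 1: leaves = {2,3,5}. Remove smallest leaf 2, emit neighbor 4.
Step 2: leaves = {3,5}. Remove smallest leaf 3, emit neighbor 6.
Step 3: leaves = {5,6}. Remove smallest leaf 5, emit neighbor 1.
Step 4: leaves = {1,6}. Remove smallest leaf 1, emit neighbor 4.
Done: 2 vertices remain (4, 6). Sequence = [4 6 1 4]

Answer: 4 6 1 4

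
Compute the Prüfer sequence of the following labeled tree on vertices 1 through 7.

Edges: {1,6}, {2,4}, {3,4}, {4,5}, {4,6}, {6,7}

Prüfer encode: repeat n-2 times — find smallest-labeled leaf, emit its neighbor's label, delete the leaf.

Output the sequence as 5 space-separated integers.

Answer: 6 4 4 4 6

Derivation:
Step 1: leaves = {1,2,3,5,7}. Remove smallest leaf 1, emit neighbor 6.
Step 2: leaves = {2,3,5,7}. Remove smallest leaf 2, emit neighbor 4.
Step 3: leaves = {3,5,7}. Remove smallest leaf 3, emit neighbor 4.
Step 4: leaves = {5,7}. Remove smallest leaf 5, emit neighbor 4.
Step 5: leaves = {4,7}. Remove smallest leaf 4, emit neighbor 6.
Done: 2 vertices remain (6, 7). Sequence = [6 4 4 4 6]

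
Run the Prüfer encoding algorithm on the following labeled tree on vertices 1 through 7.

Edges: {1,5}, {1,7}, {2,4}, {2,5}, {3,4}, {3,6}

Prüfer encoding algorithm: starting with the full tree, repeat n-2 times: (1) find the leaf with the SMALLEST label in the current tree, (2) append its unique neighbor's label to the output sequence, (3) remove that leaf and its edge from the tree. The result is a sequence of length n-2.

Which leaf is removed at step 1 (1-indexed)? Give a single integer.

Answer: 6

Derivation:
Step 1: current leaves = {6,7}. Remove leaf 6 (neighbor: 3).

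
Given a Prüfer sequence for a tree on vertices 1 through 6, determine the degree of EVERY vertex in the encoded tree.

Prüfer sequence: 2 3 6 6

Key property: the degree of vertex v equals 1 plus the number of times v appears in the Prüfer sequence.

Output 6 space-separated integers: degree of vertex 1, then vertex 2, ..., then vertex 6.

Answer: 1 2 2 1 1 3

Derivation:
p_1 = 2: count[2] becomes 1
p_2 = 3: count[3] becomes 1
p_3 = 6: count[6] becomes 1
p_4 = 6: count[6] becomes 2
Degrees (1 + count): deg[1]=1+0=1, deg[2]=1+1=2, deg[3]=1+1=2, deg[4]=1+0=1, deg[5]=1+0=1, deg[6]=1+2=3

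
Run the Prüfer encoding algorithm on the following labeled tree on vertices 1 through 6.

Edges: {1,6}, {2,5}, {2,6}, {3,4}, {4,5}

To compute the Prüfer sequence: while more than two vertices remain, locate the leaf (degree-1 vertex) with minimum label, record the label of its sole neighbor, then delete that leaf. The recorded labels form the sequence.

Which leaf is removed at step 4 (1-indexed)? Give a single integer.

Answer: 5

Derivation:
Step 1: current leaves = {1,3}. Remove leaf 1 (neighbor: 6).
Step 2: current leaves = {3,6}. Remove leaf 3 (neighbor: 4).
Step 3: current leaves = {4,6}. Remove leaf 4 (neighbor: 5).
Step 4: current leaves = {5,6}. Remove leaf 5 (neighbor: 2).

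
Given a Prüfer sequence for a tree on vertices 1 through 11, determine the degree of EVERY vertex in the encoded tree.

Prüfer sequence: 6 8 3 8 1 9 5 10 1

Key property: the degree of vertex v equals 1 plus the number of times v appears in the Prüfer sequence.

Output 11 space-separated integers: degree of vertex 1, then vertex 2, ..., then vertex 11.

p_1 = 6: count[6] becomes 1
p_2 = 8: count[8] becomes 1
p_3 = 3: count[3] becomes 1
p_4 = 8: count[8] becomes 2
p_5 = 1: count[1] becomes 1
p_6 = 9: count[9] becomes 1
p_7 = 5: count[5] becomes 1
p_8 = 10: count[10] becomes 1
p_9 = 1: count[1] becomes 2
Degrees (1 + count): deg[1]=1+2=3, deg[2]=1+0=1, deg[3]=1+1=2, deg[4]=1+0=1, deg[5]=1+1=2, deg[6]=1+1=2, deg[7]=1+0=1, deg[8]=1+2=3, deg[9]=1+1=2, deg[10]=1+1=2, deg[11]=1+0=1

Answer: 3 1 2 1 2 2 1 3 2 2 1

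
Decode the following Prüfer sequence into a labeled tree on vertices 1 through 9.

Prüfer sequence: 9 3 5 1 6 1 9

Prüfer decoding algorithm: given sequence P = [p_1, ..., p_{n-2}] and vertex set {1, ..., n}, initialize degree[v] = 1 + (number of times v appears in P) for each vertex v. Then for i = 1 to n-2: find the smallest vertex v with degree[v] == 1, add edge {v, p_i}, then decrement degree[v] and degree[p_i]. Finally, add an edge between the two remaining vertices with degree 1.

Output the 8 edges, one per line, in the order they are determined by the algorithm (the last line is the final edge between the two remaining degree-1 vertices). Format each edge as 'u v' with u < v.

Answer: 2 9
3 4
3 5
1 5
6 7
1 6
1 9
8 9

Derivation:
Initial degrees: {1:3, 2:1, 3:2, 4:1, 5:2, 6:2, 7:1, 8:1, 9:3}
Step 1: smallest deg-1 vertex = 2, p_1 = 9. Add edge {2,9}. Now deg[2]=0, deg[9]=2.
Step 2: smallest deg-1 vertex = 4, p_2 = 3. Add edge {3,4}. Now deg[4]=0, deg[3]=1.
Step 3: smallest deg-1 vertex = 3, p_3 = 5. Add edge {3,5}. Now deg[3]=0, deg[5]=1.
Step 4: smallest deg-1 vertex = 5, p_4 = 1. Add edge {1,5}. Now deg[5]=0, deg[1]=2.
Step 5: smallest deg-1 vertex = 7, p_5 = 6. Add edge {6,7}. Now deg[7]=0, deg[6]=1.
Step 6: smallest deg-1 vertex = 6, p_6 = 1. Add edge {1,6}. Now deg[6]=0, deg[1]=1.
Step 7: smallest deg-1 vertex = 1, p_7 = 9. Add edge {1,9}. Now deg[1]=0, deg[9]=1.
Final: two remaining deg-1 vertices are 8, 9. Add edge {8,9}.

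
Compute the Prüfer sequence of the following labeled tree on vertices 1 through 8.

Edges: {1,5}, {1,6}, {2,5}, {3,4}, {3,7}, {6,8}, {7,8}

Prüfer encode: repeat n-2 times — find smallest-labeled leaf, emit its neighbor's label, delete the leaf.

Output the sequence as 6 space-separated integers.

Answer: 5 3 7 1 6 8

Derivation:
Step 1: leaves = {2,4}. Remove smallest leaf 2, emit neighbor 5.
Step 2: leaves = {4,5}. Remove smallest leaf 4, emit neighbor 3.
Step 3: leaves = {3,5}. Remove smallest leaf 3, emit neighbor 7.
Step 4: leaves = {5,7}. Remove smallest leaf 5, emit neighbor 1.
Step 5: leaves = {1,7}. Remove smallest leaf 1, emit neighbor 6.
Step 6: leaves = {6,7}. Remove smallest leaf 6, emit neighbor 8.
Done: 2 vertices remain (7, 8). Sequence = [5 3 7 1 6 8]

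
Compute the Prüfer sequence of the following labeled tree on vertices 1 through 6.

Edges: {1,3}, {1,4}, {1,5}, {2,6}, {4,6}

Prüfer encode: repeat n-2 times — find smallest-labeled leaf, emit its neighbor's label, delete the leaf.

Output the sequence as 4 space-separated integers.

Answer: 6 1 1 4

Derivation:
Step 1: leaves = {2,3,5}. Remove smallest leaf 2, emit neighbor 6.
Step 2: leaves = {3,5,6}. Remove smallest leaf 3, emit neighbor 1.
Step 3: leaves = {5,6}. Remove smallest leaf 5, emit neighbor 1.
Step 4: leaves = {1,6}. Remove smallest leaf 1, emit neighbor 4.
Done: 2 vertices remain (4, 6). Sequence = [6 1 1 4]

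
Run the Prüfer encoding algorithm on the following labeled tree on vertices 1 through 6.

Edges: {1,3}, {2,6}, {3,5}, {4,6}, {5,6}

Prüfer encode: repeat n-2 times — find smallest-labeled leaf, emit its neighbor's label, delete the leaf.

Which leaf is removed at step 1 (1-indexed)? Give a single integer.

Answer: 1

Derivation:
Step 1: current leaves = {1,2,4}. Remove leaf 1 (neighbor: 3).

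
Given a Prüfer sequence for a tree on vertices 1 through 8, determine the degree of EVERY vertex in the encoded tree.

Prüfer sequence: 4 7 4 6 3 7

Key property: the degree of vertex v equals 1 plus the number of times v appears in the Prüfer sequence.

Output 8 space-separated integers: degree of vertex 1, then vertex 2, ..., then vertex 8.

p_1 = 4: count[4] becomes 1
p_2 = 7: count[7] becomes 1
p_3 = 4: count[4] becomes 2
p_4 = 6: count[6] becomes 1
p_5 = 3: count[3] becomes 1
p_6 = 7: count[7] becomes 2
Degrees (1 + count): deg[1]=1+0=1, deg[2]=1+0=1, deg[3]=1+1=2, deg[4]=1+2=3, deg[5]=1+0=1, deg[6]=1+1=2, deg[7]=1+2=3, deg[8]=1+0=1

Answer: 1 1 2 3 1 2 3 1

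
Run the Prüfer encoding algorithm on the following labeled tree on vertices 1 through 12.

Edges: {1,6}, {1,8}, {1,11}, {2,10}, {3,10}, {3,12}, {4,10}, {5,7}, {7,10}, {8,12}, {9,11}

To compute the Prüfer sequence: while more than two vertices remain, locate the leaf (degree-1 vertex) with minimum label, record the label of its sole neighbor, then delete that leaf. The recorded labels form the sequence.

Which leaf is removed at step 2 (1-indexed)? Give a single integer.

Answer: 4

Derivation:
Step 1: current leaves = {2,4,5,6,9}. Remove leaf 2 (neighbor: 10).
Step 2: current leaves = {4,5,6,9}. Remove leaf 4 (neighbor: 10).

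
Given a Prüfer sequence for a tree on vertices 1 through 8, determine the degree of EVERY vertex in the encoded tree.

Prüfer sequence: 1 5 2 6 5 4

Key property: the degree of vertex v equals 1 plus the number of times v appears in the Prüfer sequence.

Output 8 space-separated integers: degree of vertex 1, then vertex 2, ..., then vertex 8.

p_1 = 1: count[1] becomes 1
p_2 = 5: count[5] becomes 1
p_3 = 2: count[2] becomes 1
p_4 = 6: count[6] becomes 1
p_5 = 5: count[5] becomes 2
p_6 = 4: count[4] becomes 1
Degrees (1 + count): deg[1]=1+1=2, deg[2]=1+1=2, deg[3]=1+0=1, deg[4]=1+1=2, deg[5]=1+2=3, deg[6]=1+1=2, deg[7]=1+0=1, deg[8]=1+0=1

Answer: 2 2 1 2 3 2 1 1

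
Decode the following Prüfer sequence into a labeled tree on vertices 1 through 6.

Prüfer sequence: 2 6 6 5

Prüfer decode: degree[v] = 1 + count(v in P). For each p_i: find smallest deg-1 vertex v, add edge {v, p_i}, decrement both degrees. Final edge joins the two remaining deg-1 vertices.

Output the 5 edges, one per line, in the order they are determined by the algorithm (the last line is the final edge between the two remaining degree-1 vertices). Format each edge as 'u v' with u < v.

Initial degrees: {1:1, 2:2, 3:1, 4:1, 5:2, 6:3}
Step 1: smallest deg-1 vertex = 1, p_1 = 2. Add edge {1,2}. Now deg[1]=0, deg[2]=1.
Step 2: smallest deg-1 vertex = 2, p_2 = 6. Add edge {2,6}. Now deg[2]=0, deg[6]=2.
Step 3: smallest deg-1 vertex = 3, p_3 = 6. Add edge {3,6}. Now deg[3]=0, deg[6]=1.
Step 4: smallest deg-1 vertex = 4, p_4 = 5. Add edge {4,5}. Now deg[4]=0, deg[5]=1.
Final: two remaining deg-1 vertices are 5, 6. Add edge {5,6}.

Answer: 1 2
2 6
3 6
4 5
5 6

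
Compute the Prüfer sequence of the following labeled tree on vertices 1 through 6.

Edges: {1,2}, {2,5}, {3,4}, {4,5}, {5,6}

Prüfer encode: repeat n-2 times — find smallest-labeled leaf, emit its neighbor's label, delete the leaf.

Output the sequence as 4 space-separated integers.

Step 1: leaves = {1,3,6}. Remove smallest leaf 1, emit neighbor 2.
Step 2: leaves = {2,3,6}. Remove smallest leaf 2, emit neighbor 5.
Step 3: leaves = {3,6}. Remove smallest leaf 3, emit neighbor 4.
Step 4: leaves = {4,6}. Remove smallest leaf 4, emit neighbor 5.
Done: 2 vertices remain (5, 6). Sequence = [2 5 4 5]

Answer: 2 5 4 5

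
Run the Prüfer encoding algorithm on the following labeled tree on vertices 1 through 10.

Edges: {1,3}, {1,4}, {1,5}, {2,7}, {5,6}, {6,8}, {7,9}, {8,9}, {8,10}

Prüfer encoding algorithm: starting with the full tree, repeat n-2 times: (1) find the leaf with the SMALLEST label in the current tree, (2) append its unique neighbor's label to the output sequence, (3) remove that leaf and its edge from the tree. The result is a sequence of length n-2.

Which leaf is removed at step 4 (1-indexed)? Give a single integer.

Step 1: current leaves = {2,3,4,10}. Remove leaf 2 (neighbor: 7).
Step 2: current leaves = {3,4,7,10}. Remove leaf 3 (neighbor: 1).
Step 3: current leaves = {4,7,10}. Remove leaf 4 (neighbor: 1).
Step 4: current leaves = {1,7,10}. Remove leaf 1 (neighbor: 5).

Answer: 1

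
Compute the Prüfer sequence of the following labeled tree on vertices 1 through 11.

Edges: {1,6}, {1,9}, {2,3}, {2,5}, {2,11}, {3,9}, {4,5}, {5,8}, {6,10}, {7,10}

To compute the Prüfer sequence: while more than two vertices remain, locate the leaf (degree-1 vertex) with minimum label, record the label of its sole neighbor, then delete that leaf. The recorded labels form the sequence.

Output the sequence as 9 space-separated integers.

Step 1: leaves = {4,7,8,11}. Remove smallest leaf 4, emit neighbor 5.
Step 2: leaves = {7,8,11}. Remove smallest leaf 7, emit neighbor 10.
Step 3: leaves = {8,10,11}. Remove smallest leaf 8, emit neighbor 5.
Step 4: leaves = {5,10,11}. Remove smallest leaf 5, emit neighbor 2.
Step 5: leaves = {10,11}. Remove smallest leaf 10, emit neighbor 6.
Step 6: leaves = {6,11}. Remove smallest leaf 6, emit neighbor 1.
Step 7: leaves = {1,11}. Remove smallest leaf 1, emit neighbor 9.
Step 8: leaves = {9,11}. Remove smallest leaf 9, emit neighbor 3.
Step 9: leaves = {3,11}. Remove smallest leaf 3, emit neighbor 2.
Done: 2 vertices remain (2, 11). Sequence = [5 10 5 2 6 1 9 3 2]

Answer: 5 10 5 2 6 1 9 3 2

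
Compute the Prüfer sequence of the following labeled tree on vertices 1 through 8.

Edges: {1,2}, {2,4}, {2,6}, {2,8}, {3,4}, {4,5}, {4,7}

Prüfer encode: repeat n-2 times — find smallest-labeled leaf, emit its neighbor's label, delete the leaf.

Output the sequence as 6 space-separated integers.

Step 1: leaves = {1,3,5,6,7,8}. Remove smallest leaf 1, emit neighbor 2.
Step 2: leaves = {3,5,6,7,8}. Remove smallest leaf 3, emit neighbor 4.
Step 3: leaves = {5,6,7,8}. Remove smallest leaf 5, emit neighbor 4.
Step 4: leaves = {6,7,8}. Remove smallest leaf 6, emit neighbor 2.
Step 5: leaves = {7,8}. Remove smallest leaf 7, emit neighbor 4.
Step 6: leaves = {4,8}. Remove smallest leaf 4, emit neighbor 2.
Done: 2 vertices remain (2, 8). Sequence = [2 4 4 2 4 2]

Answer: 2 4 4 2 4 2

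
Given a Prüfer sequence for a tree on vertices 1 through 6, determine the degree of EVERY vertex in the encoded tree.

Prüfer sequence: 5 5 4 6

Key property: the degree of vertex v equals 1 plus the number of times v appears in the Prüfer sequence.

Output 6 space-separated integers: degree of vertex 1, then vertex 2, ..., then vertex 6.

p_1 = 5: count[5] becomes 1
p_2 = 5: count[5] becomes 2
p_3 = 4: count[4] becomes 1
p_4 = 6: count[6] becomes 1
Degrees (1 + count): deg[1]=1+0=1, deg[2]=1+0=1, deg[3]=1+0=1, deg[4]=1+1=2, deg[5]=1+2=3, deg[6]=1+1=2

Answer: 1 1 1 2 3 2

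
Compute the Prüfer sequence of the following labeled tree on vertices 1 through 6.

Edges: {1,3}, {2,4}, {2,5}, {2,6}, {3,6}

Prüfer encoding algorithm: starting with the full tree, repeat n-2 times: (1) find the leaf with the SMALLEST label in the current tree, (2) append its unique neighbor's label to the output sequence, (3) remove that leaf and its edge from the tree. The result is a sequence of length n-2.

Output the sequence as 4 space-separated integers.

Step 1: leaves = {1,4,5}. Remove smallest leaf 1, emit neighbor 3.
Step 2: leaves = {3,4,5}. Remove smallest leaf 3, emit neighbor 6.
Step 3: leaves = {4,5,6}. Remove smallest leaf 4, emit neighbor 2.
Step 4: leaves = {5,6}. Remove smallest leaf 5, emit neighbor 2.
Done: 2 vertices remain (2, 6). Sequence = [3 6 2 2]

Answer: 3 6 2 2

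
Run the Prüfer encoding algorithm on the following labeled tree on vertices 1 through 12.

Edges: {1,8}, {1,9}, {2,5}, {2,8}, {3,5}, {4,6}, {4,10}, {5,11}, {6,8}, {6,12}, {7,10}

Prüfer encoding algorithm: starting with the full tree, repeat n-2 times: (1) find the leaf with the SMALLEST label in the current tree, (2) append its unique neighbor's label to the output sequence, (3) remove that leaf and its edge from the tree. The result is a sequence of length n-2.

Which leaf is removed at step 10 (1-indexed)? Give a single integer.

Answer: 8

Derivation:
Step 1: current leaves = {3,7,9,11,12}. Remove leaf 3 (neighbor: 5).
Step 2: current leaves = {7,9,11,12}. Remove leaf 7 (neighbor: 10).
Step 3: current leaves = {9,10,11,12}. Remove leaf 9 (neighbor: 1).
Step 4: current leaves = {1,10,11,12}. Remove leaf 1 (neighbor: 8).
Step 5: current leaves = {10,11,12}. Remove leaf 10 (neighbor: 4).
Step 6: current leaves = {4,11,12}. Remove leaf 4 (neighbor: 6).
Step 7: current leaves = {11,12}. Remove leaf 11 (neighbor: 5).
Step 8: current leaves = {5,12}. Remove leaf 5 (neighbor: 2).
Step 9: current leaves = {2,12}. Remove leaf 2 (neighbor: 8).
Step 10: current leaves = {8,12}. Remove leaf 8 (neighbor: 6).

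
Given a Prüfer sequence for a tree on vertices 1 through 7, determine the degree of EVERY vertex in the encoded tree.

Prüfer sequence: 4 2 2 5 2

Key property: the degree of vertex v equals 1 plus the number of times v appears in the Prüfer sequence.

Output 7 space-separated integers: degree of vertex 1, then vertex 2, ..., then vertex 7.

p_1 = 4: count[4] becomes 1
p_2 = 2: count[2] becomes 1
p_3 = 2: count[2] becomes 2
p_4 = 5: count[5] becomes 1
p_5 = 2: count[2] becomes 3
Degrees (1 + count): deg[1]=1+0=1, deg[2]=1+3=4, deg[3]=1+0=1, deg[4]=1+1=2, deg[5]=1+1=2, deg[6]=1+0=1, deg[7]=1+0=1

Answer: 1 4 1 2 2 1 1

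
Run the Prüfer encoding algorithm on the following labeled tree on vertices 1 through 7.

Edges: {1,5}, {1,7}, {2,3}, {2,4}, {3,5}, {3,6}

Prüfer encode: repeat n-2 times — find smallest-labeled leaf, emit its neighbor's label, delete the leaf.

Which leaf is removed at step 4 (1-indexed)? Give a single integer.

Answer: 3

Derivation:
Step 1: current leaves = {4,6,7}. Remove leaf 4 (neighbor: 2).
Step 2: current leaves = {2,6,7}. Remove leaf 2 (neighbor: 3).
Step 3: current leaves = {6,7}. Remove leaf 6 (neighbor: 3).
Step 4: current leaves = {3,7}. Remove leaf 3 (neighbor: 5).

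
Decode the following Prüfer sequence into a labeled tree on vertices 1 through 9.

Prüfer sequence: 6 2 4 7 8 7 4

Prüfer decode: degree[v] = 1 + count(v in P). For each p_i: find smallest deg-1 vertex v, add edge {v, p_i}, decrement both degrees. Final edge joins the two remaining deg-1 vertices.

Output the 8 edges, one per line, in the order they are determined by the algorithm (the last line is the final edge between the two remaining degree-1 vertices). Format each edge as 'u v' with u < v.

Initial degrees: {1:1, 2:2, 3:1, 4:3, 5:1, 6:2, 7:3, 8:2, 9:1}
Step 1: smallest deg-1 vertex = 1, p_1 = 6. Add edge {1,6}. Now deg[1]=0, deg[6]=1.
Step 2: smallest deg-1 vertex = 3, p_2 = 2. Add edge {2,3}. Now deg[3]=0, deg[2]=1.
Step 3: smallest deg-1 vertex = 2, p_3 = 4. Add edge {2,4}. Now deg[2]=0, deg[4]=2.
Step 4: smallest deg-1 vertex = 5, p_4 = 7. Add edge {5,7}. Now deg[5]=0, deg[7]=2.
Step 5: smallest deg-1 vertex = 6, p_5 = 8. Add edge {6,8}. Now deg[6]=0, deg[8]=1.
Step 6: smallest deg-1 vertex = 8, p_6 = 7. Add edge {7,8}. Now deg[8]=0, deg[7]=1.
Step 7: smallest deg-1 vertex = 7, p_7 = 4. Add edge {4,7}. Now deg[7]=0, deg[4]=1.
Final: two remaining deg-1 vertices are 4, 9. Add edge {4,9}.

Answer: 1 6
2 3
2 4
5 7
6 8
7 8
4 7
4 9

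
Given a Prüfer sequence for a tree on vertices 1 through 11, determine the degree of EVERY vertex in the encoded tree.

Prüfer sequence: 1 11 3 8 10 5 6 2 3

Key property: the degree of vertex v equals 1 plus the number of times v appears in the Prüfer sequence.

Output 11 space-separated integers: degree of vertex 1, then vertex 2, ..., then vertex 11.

Answer: 2 2 3 1 2 2 1 2 1 2 2

Derivation:
p_1 = 1: count[1] becomes 1
p_2 = 11: count[11] becomes 1
p_3 = 3: count[3] becomes 1
p_4 = 8: count[8] becomes 1
p_5 = 10: count[10] becomes 1
p_6 = 5: count[5] becomes 1
p_7 = 6: count[6] becomes 1
p_8 = 2: count[2] becomes 1
p_9 = 3: count[3] becomes 2
Degrees (1 + count): deg[1]=1+1=2, deg[2]=1+1=2, deg[3]=1+2=3, deg[4]=1+0=1, deg[5]=1+1=2, deg[6]=1+1=2, deg[7]=1+0=1, deg[8]=1+1=2, deg[9]=1+0=1, deg[10]=1+1=2, deg[11]=1+1=2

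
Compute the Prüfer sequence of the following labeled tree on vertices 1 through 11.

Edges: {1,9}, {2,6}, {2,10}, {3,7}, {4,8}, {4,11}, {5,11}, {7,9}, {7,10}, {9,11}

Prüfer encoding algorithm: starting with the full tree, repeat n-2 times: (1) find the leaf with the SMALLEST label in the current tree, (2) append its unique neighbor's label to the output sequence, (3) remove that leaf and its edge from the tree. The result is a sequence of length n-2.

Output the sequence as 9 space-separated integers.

Step 1: leaves = {1,3,5,6,8}. Remove smallest leaf 1, emit neighbor 9.
Step 2: leaves = {3,5,6,8}. Remove smallest leaf 3, emit neighbor 7.
Step 3: leaves = {5,6,8}. Remove smallest leaf 5, emit neighbor 11.
Step 4: leaves = {6,8}. Remove smallest leaf 6, emit neighbor 2.
Step 5: leaves = {2,8}. Remove smallest leaf 2, emit neighbor 10.
Step 6: leaves = {8,10}. Remove smallest leaf 8, emit neighbor 4.
Step 7: leaves = {4,10}. Remove smallest leaf 4, emit neighbor 11.
Step 8: leaves = {10,11}. Remove smallest leaf 10, emit neighbor 7.
Step 9: leaves = {7,11}. Remove smallest leaf 7, emit neighbor 9.
Done: 2 vertices remain (9, 11). Sequence = [9 7 11 2 10 4 11 7 9]

Answer: 9 7 11 2 10 4 11 7 9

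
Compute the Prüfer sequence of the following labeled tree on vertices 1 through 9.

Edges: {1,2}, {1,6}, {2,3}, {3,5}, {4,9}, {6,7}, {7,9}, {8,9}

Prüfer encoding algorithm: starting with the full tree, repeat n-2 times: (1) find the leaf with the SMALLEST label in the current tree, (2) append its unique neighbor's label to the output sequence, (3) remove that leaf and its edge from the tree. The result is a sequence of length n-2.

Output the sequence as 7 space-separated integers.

Step 1: leaves = {4,5,8}. Remove smallest leaf 4, emit neighbor 9.
Step 2: leaves = {5,8}. Remove smallest leaf 5, emit neighbor 3.
Step 3: leaves = {3,8}. Remove smallest leaf 3, emit neighbor 2.
Step 4: leaves = {2,8}. Remove smallest leaf 2, emit neighbor 1.
Step 5: leaves = {1,8}. Remove smallest leaf 1, emit neighbor 6.
Step 6: leaves = {6,8}. Remove smallest leaf 6, emit neighbor 7.
Step 7: leaves = {7,8}. Remove smallest leaf 7, emit neighbor 9.
Done: 2 vertices remain (8, 9). Sequence = [9 3 2 1 6 7 9]

Answer: 9 3 2 1 6 7 9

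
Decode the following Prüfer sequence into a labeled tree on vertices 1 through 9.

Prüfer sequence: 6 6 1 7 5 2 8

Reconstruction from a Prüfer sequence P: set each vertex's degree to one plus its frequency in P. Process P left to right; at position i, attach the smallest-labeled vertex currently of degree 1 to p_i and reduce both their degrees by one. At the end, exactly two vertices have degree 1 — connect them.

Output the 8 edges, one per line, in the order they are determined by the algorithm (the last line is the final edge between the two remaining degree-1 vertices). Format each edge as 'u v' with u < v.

Answer: 3 6
4 6
1 6
1 7
5 7
2 5
2 8
8 9

Derivation:
Initial degrees: {1:2, 2:2, 3:1, 4:1, 5:2, 6:3, 7:2, 8:2, 9:1}
Step 1: smallest deg-1 vertex = 3, p_1 = 6. Add edge {3,6}. Now deg[3]=0, deg[6]=2.
Step 2: smallest deg-1 vertex = 4, p_2 = 6. Add edge {4,6}. Now deg[4]=0, deg[6]=1.
Step 3: smallest deg-1 vertex = 6, p_3 = 1. Add edge {1,6}. Now deg[6]=0, deg[1]=1.
Step 4: smallest deg-1 vertex = 1, p_4 = 7. Add edge {1,7}. Now deg[1]=0, deg[7]=1.
Step 5: smallest deg-1 vertex = 7, p_5 = 5. Add edge {5,7}. Now deg[7]=0, deg[5]=1.
Step 6: smallest deg-1 vertex = 5, p_6 = 2. Add edge {2,5}. Now deg[5]=0, deg[2]=1.
Step 7: smallest deg-1 vertex = 2, p_7 = 8. Add edge {2,8}. Now deg[2]=0, deg[8]=1.
Final: two remaining deg-1 vertices are 8, 9. Add edge {8,9}.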